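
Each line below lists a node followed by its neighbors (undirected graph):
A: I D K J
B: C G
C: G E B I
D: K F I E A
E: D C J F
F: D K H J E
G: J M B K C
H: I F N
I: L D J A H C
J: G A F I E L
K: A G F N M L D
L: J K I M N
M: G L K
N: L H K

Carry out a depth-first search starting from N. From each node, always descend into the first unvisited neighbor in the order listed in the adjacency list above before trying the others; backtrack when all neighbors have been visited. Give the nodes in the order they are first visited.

Visit N
N → L
L → J
J → G
G → M
M → K
K → A
A → I
I → D
D → F
F → H
F → E
E → C
C → B

N L J G M K A I D F H E C B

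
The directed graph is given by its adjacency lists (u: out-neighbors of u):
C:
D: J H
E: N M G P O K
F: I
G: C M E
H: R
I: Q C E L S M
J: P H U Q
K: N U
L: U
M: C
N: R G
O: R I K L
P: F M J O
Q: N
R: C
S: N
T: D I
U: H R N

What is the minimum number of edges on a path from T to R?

3

Level 0: T
Level 1: D, I
Level 2: C, E, H, J, L, M, Q, S
Level 3: G, K, N, O, P, R, U
Level 4: F
R first appears at level 3.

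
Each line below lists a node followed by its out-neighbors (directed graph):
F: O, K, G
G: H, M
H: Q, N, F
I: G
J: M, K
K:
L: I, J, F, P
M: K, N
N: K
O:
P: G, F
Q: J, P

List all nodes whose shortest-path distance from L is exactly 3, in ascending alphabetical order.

Level 0: L
Level 1: F, I, J, P
Level 2: G, K, M, O
Level 3: H, N
Level 4: Q

H, N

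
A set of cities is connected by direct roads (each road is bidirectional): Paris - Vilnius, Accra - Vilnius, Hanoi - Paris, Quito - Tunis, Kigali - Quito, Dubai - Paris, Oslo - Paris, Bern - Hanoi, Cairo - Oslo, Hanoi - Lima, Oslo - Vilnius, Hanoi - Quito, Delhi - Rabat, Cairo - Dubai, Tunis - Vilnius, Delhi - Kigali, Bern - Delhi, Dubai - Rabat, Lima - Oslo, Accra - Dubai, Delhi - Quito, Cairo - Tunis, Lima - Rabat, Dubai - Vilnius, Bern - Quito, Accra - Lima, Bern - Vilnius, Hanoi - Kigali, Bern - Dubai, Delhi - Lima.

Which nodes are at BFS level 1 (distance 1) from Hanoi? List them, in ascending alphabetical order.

Bern, Kigali, Lima, Paris, Quito

Level 0: Hanoi
Level 1: Bern, Kigali, Lima, Paris, Quito
Level 2: Accra, Delhi, Dubai, Oslo, Rabat, Tunis, Vilnius
Level 3: Cairo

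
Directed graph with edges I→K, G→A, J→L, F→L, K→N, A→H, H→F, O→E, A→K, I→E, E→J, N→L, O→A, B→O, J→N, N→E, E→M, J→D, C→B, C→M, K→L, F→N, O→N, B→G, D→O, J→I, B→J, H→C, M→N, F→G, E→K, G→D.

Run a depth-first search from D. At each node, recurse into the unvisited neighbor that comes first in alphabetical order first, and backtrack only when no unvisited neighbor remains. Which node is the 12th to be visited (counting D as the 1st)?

L

Visit D
D → O
O → A
A → H
H → C
C → B
B → G
B → J
J → I
I → E
E → K
K → L
K → N
E → M
H → F

Visit order: D, O, A, H, C, B, G, J, I, E, K, L, N, M, F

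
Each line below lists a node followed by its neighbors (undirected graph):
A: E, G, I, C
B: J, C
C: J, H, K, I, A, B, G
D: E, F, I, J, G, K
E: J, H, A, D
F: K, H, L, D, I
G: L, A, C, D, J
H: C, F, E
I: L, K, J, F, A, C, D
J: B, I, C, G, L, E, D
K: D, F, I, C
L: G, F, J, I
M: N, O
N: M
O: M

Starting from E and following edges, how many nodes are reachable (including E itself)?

12

BFS from E visits: E, J, H, A, D, B, I, C, G, L, F, K
Reachable nodes: 12 of 15 total.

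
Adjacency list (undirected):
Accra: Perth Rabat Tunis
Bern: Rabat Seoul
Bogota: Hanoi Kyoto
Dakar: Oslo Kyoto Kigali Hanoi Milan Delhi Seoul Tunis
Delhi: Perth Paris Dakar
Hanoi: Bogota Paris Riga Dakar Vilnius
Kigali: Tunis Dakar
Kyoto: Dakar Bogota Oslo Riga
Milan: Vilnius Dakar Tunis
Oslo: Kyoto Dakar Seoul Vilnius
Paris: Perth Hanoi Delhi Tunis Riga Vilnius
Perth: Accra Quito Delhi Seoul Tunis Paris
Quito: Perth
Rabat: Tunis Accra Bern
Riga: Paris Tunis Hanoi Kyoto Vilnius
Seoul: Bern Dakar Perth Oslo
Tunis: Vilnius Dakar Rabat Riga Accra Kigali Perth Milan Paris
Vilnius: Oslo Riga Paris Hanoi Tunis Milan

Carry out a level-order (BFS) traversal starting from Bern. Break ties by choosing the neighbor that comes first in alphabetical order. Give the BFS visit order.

Visit Bern; enqueue Rabat, Seoul → queue [Rabat, Seoul]
Visit Rabat; enqueue Accra, Tunis → queue [Seoul, Accra, Tunis]
Visit Seoul; enqueue Dakar, Oslo, Perth → queue [Accra, Tunis, Dakar, Oslo, Perth]
Visit Accra → queue [Tunis, Dakar, Oslo, Perth]
Visit Tunis; enqueue Kigali, Milan, Paris, Riga, Vilnius → queue [Dakar, Oslo, Perth, Kigali, Milan, Paris, Riga, Vilnius]
Visit Dakar; enqueue Delhi, Hanoi, Kyoto → queue [Oslo, Perth, Kigali, Milan, Paris, Riga, Vilnius, Delhi, Hanoi, Kyoto]
Visit Oslo → queue [Perth, Kigali, Milan, Paris, Riga, Vilnius, Delhi, Hanoi, Kyoto]
Visit Perth; enqueue Quito → queue [Kigali, Milan, Paris, Riga, Vilnius, Delhi, Hanoi, Kyoto, Quito]
Visit Kigali → queue [Milan, Paris, Riga, Vilnius, Delhi, Hanoi, Kyoto, Quito]
Visit Milan → queue [Paris, Riga, Vilnius, Delhi, Hanoi, Kyoto, Quito]
Visit Paris → queue [Riga, Vilnius, Delhi, Hanoi, Kyoto, Quito]
Visit Riga → queue [Vilnius, Delhi, Hanoi, Kyoto, Quito]
Visit Vilnius → queue [Delhi, Hanoi, Kyoto, Quito]
Visit Delhi → queue [Hanoi, Kyoto, Quito]
Visit Hanoi; enqueue Bogota → queue [Kyoto, Quito, Bogota]
Visit Kyoto → queue [Quito, Bogota]
Visit Quito → queue [Bogota]
Visit Bogota → queue []

Bern -> Rabat -> Seoul -> Accra -> Tunis -> Dakar -> Oslo -> Perth -> Kigali -> Milan -> Paris -> Riga -> Vilnius -> Delhi -> Hanoi -> Kyoto -> Quito -> Bogota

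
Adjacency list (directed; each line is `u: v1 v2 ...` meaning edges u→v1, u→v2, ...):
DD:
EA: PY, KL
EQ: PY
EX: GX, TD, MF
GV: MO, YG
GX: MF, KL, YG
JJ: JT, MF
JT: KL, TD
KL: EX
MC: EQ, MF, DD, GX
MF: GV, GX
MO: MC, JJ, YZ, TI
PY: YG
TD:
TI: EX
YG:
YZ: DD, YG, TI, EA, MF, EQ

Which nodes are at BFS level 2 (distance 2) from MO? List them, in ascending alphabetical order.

Level 0: MO
Level 1: JJ, MC, TI, YZ
Level 2: DD, EA, EQ, EX, GX, JT, MF, YG
Level 3: GV, KL, PY, TD

DD, EA, EQ, EX, GX, JT, MF, YG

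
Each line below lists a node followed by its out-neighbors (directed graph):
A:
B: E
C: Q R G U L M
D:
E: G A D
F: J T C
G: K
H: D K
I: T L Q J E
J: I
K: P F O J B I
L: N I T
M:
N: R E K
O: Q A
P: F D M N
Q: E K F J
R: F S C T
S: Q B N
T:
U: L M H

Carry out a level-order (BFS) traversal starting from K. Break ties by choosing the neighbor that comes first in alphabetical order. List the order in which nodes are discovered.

Visit K; enqueue B, F, I, J, O, P → queue [B, F, I, J, O, P]
Visit B; enqueue E → queue [F, I, J, O, P, E]
Visit F; enqueue C, T → queue [I, J, O, P, E, C, T]
Visit I; enqueue L, Q → queue [J, O, P, E, C, T, L, Q]
Visit J → queue [O, P, E, C, T, L, Q]
Visit O; enqueue A → queue [P, E, C, T, L, Q, A]
Visit P; enqueue D, M, N → queue [E, C, T, L, Q, A, D, M, N]
Visit E; enqueue G → queue [C, T, L, Q, A, D, M, N, G]
Visit C; enqueue R, U → queue [T, L, Q, A, D, M, N, G, R, U]
Visit T → queue [L, Q, A, D, M, N, G, R, U]
Visit L → queue [Q, A, D, M, N, G, R, U]
Visit Q → queue [A, D, M, N, G, R, U]
Visit A → queue [D, M, N, G, R, U]
Visit D → queue [M, N, G, R, U]
Visit M → queue [N, G, R, U]
Visit N → queue [G, R, U]
Visit G → queue [R, U]
Visit R; enqueue S → queue [U, S]
Visit U; enqueue H → queue [S, H]
Visit S → queue [H]
Visit H → queue []

K, B, F, I, J, O, P, E, C, T, L, Q, A, D, M, N, G, R, U, S, H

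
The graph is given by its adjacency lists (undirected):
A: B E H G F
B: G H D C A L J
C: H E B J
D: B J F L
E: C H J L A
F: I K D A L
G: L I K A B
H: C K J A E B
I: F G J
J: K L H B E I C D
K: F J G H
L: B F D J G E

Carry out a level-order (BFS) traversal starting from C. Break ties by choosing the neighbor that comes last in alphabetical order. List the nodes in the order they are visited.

Visit C; enqueue J, H, E, B → queue [J, H, E, B]
Visit J; enqueue L, K, I, D → queue [H, E, B, L, K, I, D]
Visit H; enqueue A → queue [E, B, L, K, I, D, A]
Visit E → queue [B, L, K, I, D, A]
Visit B; enqueue G → queue [L, K, I, D, A, G]
Visit L; enqueue F → queue [K, I, D, A, G, F]
Visit K → queue [I, D, A, G, F]
Visit I → queue [D, A, G, F]
Visit D → queue [A, G, F]
Visit A → queue [G, F]
Visit G → queue [F]
Visit F → queue []

C J H E B L K I D A G F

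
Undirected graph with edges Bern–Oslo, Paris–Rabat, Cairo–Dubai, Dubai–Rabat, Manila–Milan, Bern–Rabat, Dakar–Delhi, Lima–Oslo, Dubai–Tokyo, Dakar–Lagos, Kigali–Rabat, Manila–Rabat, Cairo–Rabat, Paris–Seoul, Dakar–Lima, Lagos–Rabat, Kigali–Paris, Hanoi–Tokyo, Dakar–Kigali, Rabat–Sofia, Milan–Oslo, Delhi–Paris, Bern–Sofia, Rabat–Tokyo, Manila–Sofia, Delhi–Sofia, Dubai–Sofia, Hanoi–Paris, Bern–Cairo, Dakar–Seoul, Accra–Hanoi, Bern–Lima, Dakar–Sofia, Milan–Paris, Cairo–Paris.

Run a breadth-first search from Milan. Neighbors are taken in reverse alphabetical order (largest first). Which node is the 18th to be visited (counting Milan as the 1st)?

Visit Milan; enqueue Paris, Oslo, Manila → queue [Paris, Oslo, Manila]
Visit Paris; enqueue Seoul, Rabat, Kigali, Hanoi, Delhi, Cairo → queue [Oslo, Manila, Seoul, Rabat, Kigali, Hanoi, Delhi, Cairo]
Visit Oslo; enqueue Lima, Bern → queue [Manila, Seoul, Rabat, Kigali, Hanoi, Delhi, Cairo, Lima, Bern]
Visit Manila; enqueue Sofia → queue [Seoul, Rabat, Kigali, Hanoi, Delhi, Cairo, Lima, Bern, Sofia]
Visit Seoul; enqueue Dakar → queue [Rabat, Kigali, Hanoi, Delhi, Cairo, Lima, Bern, Sofia, Dakar]
Visit Rabat; enqueue Tokyo, Lagos, Dubai → queue [Kigali, Hanoi, Delhi, Cairo, Lima, Bern, Sofia, Dakar, Tokyo, Lagos, Dubai]
Visit Kigali → queue [Hanoi, Delhi, Cairo, Lima, Bern, Sofia, Dakar, Tokyo, Lagos, Dubai]
Visit Hanoi; enqueue Accra → queue [Delhi, Cairo, Lima, Bern, Sofia, Dakar, Tokyo, Lagos, Dubai, Accra]
Visit Delhi → queue [Cairo, Lima, Bern, Sofia, Dakar, Tokyo, Lagos, Dubai, Accra]
Visit Cairo → queue [Lima, Bern, Sofia, Dakar, Tokyo, Lagos, Dubai, Accra]
Visit Lima → queue [Bern, Sofia, Dakar, Tokyo, Lagos, Dubai, Accra]
Visit Bern → queue [Sofia, Dakar, Tokyo, Lagos, Dubai, Accra]
Visit Sofia → queue [Dakar, Tokyo, Lagos, Dubai, Accra]
Visit Dakar → queue [Tokyo, Lagos, Dubai, Accra]
Visit Tokyo → queue [Lagos, Dubai, Accra]
Visit Lagos → queue [Dubai, Accra]
Visit Dubai → queue [Accra]
Visit Accra → queue []

Visit order: Milan, Paris, Oslo, Manila, Seoul, Rabat, Kigali, Hanoi, Delhi, Cairo, Lima, Bern, Sofia, Dakar, Tokyo, Lagos, Dubai, Accra

Accra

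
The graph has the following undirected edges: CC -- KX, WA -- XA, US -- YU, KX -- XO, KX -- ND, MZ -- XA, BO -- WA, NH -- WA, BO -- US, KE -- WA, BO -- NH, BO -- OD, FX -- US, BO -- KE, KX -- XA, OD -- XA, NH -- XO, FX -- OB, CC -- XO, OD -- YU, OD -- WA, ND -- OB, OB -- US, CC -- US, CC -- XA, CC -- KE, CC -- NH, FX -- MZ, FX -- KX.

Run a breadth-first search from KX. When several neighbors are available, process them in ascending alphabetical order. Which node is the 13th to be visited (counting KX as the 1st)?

WA

Visit KX; enqueue CC, FX, ND, XA, XO → queue [CC, FX, ND, XA, XO]
Visit CC; enqueue KE, NH, US → queue [FX, ND, XA, XO, KE, NH, US]
Visit FX; enqueue MZ, OB → queue [ND, XA, XO, KE, NH, US, MZ, OB]
Visit ND → queue [XA, XO, KE, NH, US, MZ, OB]
Visit XA; enqueue OD, WA → queue [XO, KE, NH, US, MZ, OB, OD, WA]
Visit XO → queue [KE, NH, US, MZ, OB, OD, WA]
Visit KE; enqueue BO → queue [NH, US, MZ, OB, OD, WA, BO]
Visit NH → queue [US, MZ, OB, OD, WA, BO]
Visit US; enqueue YU → queue [MZ, OB, OD, WA, BO, YU]
Visit MZ → queue [OB, OD, WA, BO, YU]
Visit OB → queue [OD, WA, BO, YU]
Visit OD → queue [WA, BO, YU]
Visit WA → queue [BO, YU]
Visit BO → queue [YU]
Visit YU → queue []

Visit order: KX, CC, FX, ND, XA, XO, KE, NH, US, MZ, OB, OD, WA, BO, YU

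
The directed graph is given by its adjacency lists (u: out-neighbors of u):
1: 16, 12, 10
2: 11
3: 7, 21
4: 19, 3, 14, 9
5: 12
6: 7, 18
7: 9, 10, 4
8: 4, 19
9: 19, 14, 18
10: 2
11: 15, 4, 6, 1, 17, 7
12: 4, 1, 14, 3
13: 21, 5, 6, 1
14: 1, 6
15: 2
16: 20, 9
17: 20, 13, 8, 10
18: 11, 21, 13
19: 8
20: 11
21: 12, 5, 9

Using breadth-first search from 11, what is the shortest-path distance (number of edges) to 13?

2

Level 0: 11
Level 1: 1, 4, 6, 7, 15, 17
Level 2: 2, 3, 8, 9, 10, 12, 13, 14, 16, 18, 19, 20
Level 3: 5, 21
13 first appears at level 2.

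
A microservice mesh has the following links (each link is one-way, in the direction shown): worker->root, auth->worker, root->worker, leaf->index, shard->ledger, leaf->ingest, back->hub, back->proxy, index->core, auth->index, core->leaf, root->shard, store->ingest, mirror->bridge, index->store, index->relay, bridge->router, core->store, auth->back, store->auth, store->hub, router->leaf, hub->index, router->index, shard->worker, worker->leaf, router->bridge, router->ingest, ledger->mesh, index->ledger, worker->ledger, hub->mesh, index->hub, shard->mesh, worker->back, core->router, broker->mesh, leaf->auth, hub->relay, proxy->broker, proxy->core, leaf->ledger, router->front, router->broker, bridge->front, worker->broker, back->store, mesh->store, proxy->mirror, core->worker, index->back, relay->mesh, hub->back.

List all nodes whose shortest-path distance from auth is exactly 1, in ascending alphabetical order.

Level 0: auth
Level 1: back, index, worker
Level 2: broker, core, hub, leaf, ledger, proxy, relay, root, store
Level 3: ingest, mesh, mirror, router, shard
Level 4: bridge, front

back, index, worker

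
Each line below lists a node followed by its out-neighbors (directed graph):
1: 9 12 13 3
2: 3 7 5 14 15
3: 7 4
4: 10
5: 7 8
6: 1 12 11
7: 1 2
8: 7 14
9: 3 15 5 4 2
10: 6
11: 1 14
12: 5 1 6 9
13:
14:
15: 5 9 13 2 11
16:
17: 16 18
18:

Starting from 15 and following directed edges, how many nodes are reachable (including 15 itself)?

15

BFS from 15 visits: 15, 5, 9, 13, 2, 11, 7, 8, 3, 4, 14, 1, 10, 12, 6
Reachable nodes: 15 of 18 total.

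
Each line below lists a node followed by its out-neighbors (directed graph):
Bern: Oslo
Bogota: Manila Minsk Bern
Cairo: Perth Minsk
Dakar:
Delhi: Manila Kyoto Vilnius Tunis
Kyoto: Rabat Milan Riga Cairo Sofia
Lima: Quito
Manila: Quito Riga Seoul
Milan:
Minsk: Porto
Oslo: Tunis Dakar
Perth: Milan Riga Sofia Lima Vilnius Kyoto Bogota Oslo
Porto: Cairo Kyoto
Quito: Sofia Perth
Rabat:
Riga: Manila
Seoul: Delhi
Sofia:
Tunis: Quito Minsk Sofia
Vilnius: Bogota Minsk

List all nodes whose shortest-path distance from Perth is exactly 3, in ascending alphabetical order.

Level 0: Perth
Level 1: Bogota, Kyoto, Lima, Milan, Oslo, Riga, Sofia, Vilnius
Level 2: Bern, Cairo, Dakar, Manila, Minsk, Quito, Rabat, Tunis
Level 3: Porto, Seoul
Level 4: Delhi

Porto, Seoul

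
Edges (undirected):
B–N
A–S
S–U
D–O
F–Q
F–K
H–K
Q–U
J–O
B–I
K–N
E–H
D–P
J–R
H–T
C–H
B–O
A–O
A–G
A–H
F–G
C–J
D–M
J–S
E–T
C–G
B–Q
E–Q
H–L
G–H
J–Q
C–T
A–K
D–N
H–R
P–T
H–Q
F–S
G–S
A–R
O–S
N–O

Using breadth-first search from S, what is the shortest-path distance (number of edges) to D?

2

Level 0: S
Level 1: A, F, G, J, O, U
Level 2: B, C, D, H, K, N, Q, R
Level 3: E, I, L, M, P, T
D first appears at level 2.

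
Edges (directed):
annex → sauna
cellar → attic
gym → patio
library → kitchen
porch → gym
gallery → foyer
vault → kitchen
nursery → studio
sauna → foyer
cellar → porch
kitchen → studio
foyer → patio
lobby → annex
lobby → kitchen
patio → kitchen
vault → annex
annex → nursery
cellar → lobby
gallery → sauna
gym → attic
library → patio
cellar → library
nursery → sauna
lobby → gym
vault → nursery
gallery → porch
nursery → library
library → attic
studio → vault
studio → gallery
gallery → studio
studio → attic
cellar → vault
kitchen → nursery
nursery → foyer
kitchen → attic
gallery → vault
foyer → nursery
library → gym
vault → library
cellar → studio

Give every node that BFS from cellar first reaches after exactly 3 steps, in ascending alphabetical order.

foyer, sauna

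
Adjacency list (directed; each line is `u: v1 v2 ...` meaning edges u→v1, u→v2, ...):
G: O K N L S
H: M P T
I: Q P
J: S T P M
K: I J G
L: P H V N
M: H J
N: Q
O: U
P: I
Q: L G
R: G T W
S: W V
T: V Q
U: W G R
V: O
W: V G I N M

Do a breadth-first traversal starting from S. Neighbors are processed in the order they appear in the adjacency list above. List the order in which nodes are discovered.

S W V G I N M O K L Q P H J U T R

Visit S; enqueue W, V → queue [W, V]
Visit W; enqueue G, I, N, M → queue [V, G, I, N, M]
Visit V; enqueue O → queue [G, I, N, M, O]
Visit G; enqueue K, L → queue [I, N, M, O, K, L]
Visit I; enqueue Q, P → queue [N, M, O, K, L, Q, P]
Visit N → queue [M, O, K, L, Q, P]
Visit M; enqueue H, J → queue [O, K, L, Q, P, H, J]
Visit O; enqueue U → queue [K, L, Q, P, H, J, U]
Visit K → queue [L, Q, P, H, J, U]
Visit L → queue [Q, P, H, J, U]
Visit Q → queue [P, H, J, U]
Visit P → queue [H, J, U]
Visit H; enqueue T → queue [J, U, T]
Visit J → queue [U, T]
Visit U; enqueue R → queue [T, R]
Visit T → queue [R]
Visit R → queue []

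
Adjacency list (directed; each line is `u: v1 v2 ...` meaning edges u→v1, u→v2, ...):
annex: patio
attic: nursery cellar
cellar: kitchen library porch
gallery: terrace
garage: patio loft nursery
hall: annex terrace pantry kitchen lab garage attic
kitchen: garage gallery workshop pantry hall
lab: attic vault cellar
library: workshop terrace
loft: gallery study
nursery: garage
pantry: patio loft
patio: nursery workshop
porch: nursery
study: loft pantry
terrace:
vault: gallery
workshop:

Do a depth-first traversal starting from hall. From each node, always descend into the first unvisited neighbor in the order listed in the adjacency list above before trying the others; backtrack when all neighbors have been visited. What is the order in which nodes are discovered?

hall annex patio nursery garage loft gallery terrace study pantry workshop kitchen lab attic cellar library porch vault

Visit hall
hall → annex
annex → patio
patio → nursery
nursery → garage
garage → loft
loft → gallery
gallery → terrace
loft → study
study → pantry
patio → workshop
hall → kitchen
hall → lab
lab → attic
attic → cellar
cellar → library
cellar → porch
lab → vault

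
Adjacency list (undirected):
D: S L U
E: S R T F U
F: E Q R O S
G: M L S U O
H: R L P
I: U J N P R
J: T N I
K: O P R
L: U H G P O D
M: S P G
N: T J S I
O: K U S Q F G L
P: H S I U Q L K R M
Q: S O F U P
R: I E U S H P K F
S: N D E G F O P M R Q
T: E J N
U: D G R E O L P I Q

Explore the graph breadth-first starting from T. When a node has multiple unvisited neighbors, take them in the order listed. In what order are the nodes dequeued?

T E J N S R F U I D G O P M Q H K L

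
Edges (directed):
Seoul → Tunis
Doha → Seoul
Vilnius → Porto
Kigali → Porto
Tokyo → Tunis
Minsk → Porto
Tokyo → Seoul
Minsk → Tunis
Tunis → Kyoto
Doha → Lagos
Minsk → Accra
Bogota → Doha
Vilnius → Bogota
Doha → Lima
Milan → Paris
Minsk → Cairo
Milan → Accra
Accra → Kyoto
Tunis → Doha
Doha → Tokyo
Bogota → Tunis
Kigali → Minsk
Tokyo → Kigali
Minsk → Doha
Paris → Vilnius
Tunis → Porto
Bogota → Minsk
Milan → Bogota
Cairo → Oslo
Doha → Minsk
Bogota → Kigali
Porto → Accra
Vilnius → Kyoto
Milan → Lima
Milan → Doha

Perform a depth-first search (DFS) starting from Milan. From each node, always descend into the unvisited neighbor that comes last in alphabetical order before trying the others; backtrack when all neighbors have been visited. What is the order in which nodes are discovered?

Milan, Paris, Vilnius, Porto, Accra, Kyoto, Bogota, Tunis, Doha, Tokyo, Seoul, Kigali, Minsk, Cairo, Oslo, Lima, Lagos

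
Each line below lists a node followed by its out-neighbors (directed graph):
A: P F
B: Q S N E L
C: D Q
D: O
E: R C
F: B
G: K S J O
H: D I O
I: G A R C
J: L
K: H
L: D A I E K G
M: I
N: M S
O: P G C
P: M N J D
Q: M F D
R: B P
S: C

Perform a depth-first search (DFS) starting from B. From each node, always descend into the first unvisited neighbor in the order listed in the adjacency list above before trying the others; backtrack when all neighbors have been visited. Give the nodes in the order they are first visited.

B → Q → M → I → G → K → H → D → O → P → N → S → C → J → L → A → F → E → R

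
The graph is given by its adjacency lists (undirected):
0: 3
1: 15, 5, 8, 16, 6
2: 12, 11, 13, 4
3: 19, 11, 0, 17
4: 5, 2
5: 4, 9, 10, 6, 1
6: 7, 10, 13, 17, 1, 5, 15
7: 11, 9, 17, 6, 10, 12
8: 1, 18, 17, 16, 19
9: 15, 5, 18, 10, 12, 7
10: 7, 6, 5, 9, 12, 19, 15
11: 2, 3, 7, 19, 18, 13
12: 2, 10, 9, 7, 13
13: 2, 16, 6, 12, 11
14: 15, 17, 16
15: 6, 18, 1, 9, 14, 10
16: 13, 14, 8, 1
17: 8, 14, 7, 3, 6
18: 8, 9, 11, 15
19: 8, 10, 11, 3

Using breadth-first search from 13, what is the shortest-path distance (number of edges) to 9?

Level 0: 13
Level 1: 2, 6, 11, 12, 16
Level 2: 1, 3, 4, 5, 7, 8, 9, 10, 14, 15, 17, 18, 19
Level 3: 0
9 first appears at level 2.

2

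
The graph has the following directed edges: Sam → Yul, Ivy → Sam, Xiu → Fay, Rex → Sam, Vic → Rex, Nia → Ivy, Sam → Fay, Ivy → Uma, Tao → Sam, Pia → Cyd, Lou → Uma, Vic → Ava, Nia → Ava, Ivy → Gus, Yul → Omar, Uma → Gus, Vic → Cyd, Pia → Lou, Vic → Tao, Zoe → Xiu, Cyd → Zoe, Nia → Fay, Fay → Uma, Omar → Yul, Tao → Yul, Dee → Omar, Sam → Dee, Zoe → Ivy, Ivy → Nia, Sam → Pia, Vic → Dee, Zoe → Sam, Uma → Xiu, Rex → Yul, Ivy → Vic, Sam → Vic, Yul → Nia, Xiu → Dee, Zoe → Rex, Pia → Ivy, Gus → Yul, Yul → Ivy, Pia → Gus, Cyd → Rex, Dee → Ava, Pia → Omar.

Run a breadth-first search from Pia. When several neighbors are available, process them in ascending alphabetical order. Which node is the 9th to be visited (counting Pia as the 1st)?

Yul

Visit Pia; enqueue Cyd, Gus, Ivy, Lou, Omar → queue [Cyd, Gus, Ivy, Lou, Omar]
Visit Cyd; enqueue Rex, Zoe → queue [Gus, Ivy, Lou, Omar, Rex, Zoe]
Visit Gus; enqueue Yul → queue [Ivy, Lou, Omar, Rex, Zoe, Yul]
Visit Ivy; enqueue Nia, Sam, Uma, Vic → queue [Lou, Omar, Rex, Zoe, Yul, Nia, Sam, Uma, Vic]
Visit Lou → queue [Omar, Rex, Zoe, Yul, Nia, Sam, Uma, Vic]
Visit Omar → queue [Rex, Zoe, Yul, Nia, Sam, Uma, Vic]
Visit Rex → queue [Zoe, Yul, Nia, Sam, Uma, Vic]
Visit Zoe; enqueue Xiu → queue [Yul, Nia, Sam, Uma, Vic, Xiu]
Visit Yul → queue [Nia, Sam, Uma, Vic, Xiu]
Visit Nia; enqueue Ava, Fay → queue [Sam, Uma, Vic, Xiu, Ava, Fay]
Visit Sam; enqueue Dee → queue [Uma, Vic, Xiu, Ava, Fay, Dee]
Visit Uma → queue [Vic, Xiu, Ava, Fay, Dee]
Visit Vic; enqueue Tao → queue [Xiu, Ava, Fay, Dee, Tao]
Visit Xiu → queue [Ava, Fay, Dee, Tao]
Visit Ava → queue [Fay, Dee, Tao]
Visit Fay → queue [Dee, Tao]
Visit Dee → queue [Tao]
Visit Tao → queue []

Visit order: Pia, Cyd, Gus, Ivy, Lou, Omar, Rex, Zoe, Yul, Nia, Sam, Uma, Vic, Xiu, Ava, Fay, Dee, Tao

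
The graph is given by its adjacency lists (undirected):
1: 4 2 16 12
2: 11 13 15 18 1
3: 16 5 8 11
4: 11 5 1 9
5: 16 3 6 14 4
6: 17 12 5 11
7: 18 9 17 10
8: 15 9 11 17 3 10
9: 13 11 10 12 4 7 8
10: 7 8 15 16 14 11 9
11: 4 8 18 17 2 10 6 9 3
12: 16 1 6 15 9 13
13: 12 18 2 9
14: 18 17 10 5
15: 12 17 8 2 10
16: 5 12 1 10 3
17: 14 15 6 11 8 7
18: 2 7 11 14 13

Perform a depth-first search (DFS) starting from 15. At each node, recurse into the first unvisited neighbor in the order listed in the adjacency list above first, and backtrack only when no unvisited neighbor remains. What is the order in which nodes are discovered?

15 → 12 → 16 → 5 → 3 → 8 → 9 → 13 → 18 → 2 → 11 → 4 → 1 → 17 → 14 → 10 → 7 → 6

Visit 15
15 → 12
12 → 16
16 → 5
5 → 3
3 → 8
8 → 9
9 → 13
13 → 18
18 → 2
2 → 11
11 → 4
4 → 1
11 → 17
17 → 14
14 → 10
10 → 7
17 → 6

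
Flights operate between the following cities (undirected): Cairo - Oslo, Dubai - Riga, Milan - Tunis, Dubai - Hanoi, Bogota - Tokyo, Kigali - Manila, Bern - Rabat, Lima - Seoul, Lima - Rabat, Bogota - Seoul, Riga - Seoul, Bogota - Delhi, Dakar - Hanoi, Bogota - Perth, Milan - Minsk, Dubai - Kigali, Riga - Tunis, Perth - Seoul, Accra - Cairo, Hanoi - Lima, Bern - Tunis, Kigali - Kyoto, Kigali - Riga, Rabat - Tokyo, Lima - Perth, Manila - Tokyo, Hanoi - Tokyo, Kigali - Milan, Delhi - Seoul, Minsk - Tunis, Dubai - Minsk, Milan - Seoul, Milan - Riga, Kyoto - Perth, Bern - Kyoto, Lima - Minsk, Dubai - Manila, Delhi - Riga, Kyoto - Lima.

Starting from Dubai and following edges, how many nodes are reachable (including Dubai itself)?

18

BFS from Dubai visits: Dubai, Hanoi, Kigali, Manila, Minsk, Riga, Dakar, Lima, Tokyo, Kyoto, Milan, Tunis, Delhi, Seoul, Perth, Rabat, Bogota, Bern
Reachable nodes: 18 of 21 total.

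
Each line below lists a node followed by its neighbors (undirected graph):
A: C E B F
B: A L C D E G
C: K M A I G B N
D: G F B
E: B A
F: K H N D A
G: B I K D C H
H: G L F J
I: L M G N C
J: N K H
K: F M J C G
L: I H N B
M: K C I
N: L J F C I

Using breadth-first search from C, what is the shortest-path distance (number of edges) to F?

2

Level 0: C
Level 1: A, B, G, I, K, M, N
Level 2: D, E, F, H, J, L
F first appears at level 2.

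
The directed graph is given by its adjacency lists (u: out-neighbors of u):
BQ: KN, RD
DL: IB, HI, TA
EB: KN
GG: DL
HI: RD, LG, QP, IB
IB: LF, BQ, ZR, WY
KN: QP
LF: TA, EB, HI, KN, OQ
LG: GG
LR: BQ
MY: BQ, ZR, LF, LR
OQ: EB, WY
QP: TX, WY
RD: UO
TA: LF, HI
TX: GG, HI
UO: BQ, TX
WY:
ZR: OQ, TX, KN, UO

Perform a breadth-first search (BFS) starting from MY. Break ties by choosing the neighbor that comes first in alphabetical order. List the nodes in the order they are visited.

Visit MY; enqueue BQ, LF, LR, ZR → queue [BQ, LF, LR, ZR]
Visit BQ; enqueue KN, RD → queue [LF, LR, ZR, KN, RD]
Visit LF; enqueue EB, HI, OQ, TA → queue [LR, ZR, KN, RD, EB, HI, OQ, TA]
Visit LR → queue [ZR, KN, RD, EB, HI, OQ, TA]
Visit ZR; enqueue TX, UO → queue [KN, RD, EB, HI, OQ, TA, TX, UO]
Visit KN; enqueue QP → queue [RD, EB, HI, OQ, TA, TX, UO, QP]
Visit RD → queue [EB, HI, OQ, TA, TX, UO, QP]
Visit EB → queue [HI, OQ, TA, TX, UO, QP]
Visit HI; enqueue IB, LG → queue [OQ, TA, TX, UO, QP, IB, LG]
Visit OQ; enqueue WY → queue [TA, TX, UO, QP, IB, LG, WY]
Visit TA → queue [TX, UO, QP, IB, LG, WY]
Visit TX; enqueue GG → queue [UO, QP, IB, LG, WY, GG]
Visit UO → queue [QP, IB, LG, WY, GG]
Visit QP → queue [IB, LG, WY, GG]
Visit IB → queue [LG, WY, GG]
Visit LG → queue [WY, GG]
Visit WY → queue [GG]
Visit GG; enqueue DL → queue [DL]
Visit DL → queue []

MY, BQ, LF, LR, ZR, KN, RD, EB, HI, OQ, TA, TX, UO, QP, IB, LG, WY, GG, DL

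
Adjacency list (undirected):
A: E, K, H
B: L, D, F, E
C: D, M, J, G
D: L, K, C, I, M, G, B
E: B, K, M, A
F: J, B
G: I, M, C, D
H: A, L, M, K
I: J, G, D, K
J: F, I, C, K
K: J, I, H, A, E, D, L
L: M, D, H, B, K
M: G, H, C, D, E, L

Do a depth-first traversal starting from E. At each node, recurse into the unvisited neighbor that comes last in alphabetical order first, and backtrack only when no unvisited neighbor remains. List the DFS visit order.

E M L K J I G D C B F H A

Visit E
E → M
M → L
L → K
K → J
J → I
I → G
G → D
D → C
D → B
B → F
K → H
H → A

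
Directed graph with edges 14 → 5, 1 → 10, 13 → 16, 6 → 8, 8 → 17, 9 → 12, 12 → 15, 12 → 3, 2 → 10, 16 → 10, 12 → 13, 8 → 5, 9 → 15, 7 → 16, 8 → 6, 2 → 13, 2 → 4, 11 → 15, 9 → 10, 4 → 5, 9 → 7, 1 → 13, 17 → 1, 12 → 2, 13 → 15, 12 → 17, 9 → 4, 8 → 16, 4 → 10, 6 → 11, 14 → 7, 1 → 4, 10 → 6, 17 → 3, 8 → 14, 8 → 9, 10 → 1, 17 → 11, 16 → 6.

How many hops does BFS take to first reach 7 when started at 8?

2

Level 0: 8
Level 1: 5, 6, 9, 14, 16, 17
Level 2: 1, 3, 4, 7, 10, 11, 12, 15
Level 3: 2, 13
7 first appears at level 2.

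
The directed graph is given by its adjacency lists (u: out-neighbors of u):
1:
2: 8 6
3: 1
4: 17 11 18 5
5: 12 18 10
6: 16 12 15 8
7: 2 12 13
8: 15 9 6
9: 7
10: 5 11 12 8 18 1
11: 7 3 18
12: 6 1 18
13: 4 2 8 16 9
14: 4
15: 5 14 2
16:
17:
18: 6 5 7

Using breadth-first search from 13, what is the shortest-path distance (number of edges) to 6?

2

Level 0: 13
Level 1: 2, 4, 8, 9, 16
Level 2: 5, 6, 7, 11, 15, 17, 18
Level 3: 3, 10, 12, 14
Level 4: 1
6 first appears at level 2.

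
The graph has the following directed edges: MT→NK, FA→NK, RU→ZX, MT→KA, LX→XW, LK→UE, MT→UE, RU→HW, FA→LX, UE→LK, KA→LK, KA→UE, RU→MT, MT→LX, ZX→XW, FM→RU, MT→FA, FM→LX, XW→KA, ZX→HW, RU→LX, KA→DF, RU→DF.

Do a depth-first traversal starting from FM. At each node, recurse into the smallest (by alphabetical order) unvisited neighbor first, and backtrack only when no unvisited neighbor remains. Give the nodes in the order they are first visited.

Visit FM
FM → LX
LX → XW
XW → KA
KA → DF
KA → LK
LK → UE
FM → RU
RU → HW
RU → MT
MT → FA
FA → NK
RU → ZX

FM → LX → XW → KA → DF → LK → UE → RU → HW → MT → FA → NK → ZX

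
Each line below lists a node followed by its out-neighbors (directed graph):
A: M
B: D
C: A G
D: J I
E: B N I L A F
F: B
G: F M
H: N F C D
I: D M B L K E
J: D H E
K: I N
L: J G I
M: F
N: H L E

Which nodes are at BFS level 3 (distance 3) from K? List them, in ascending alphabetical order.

A, C, F, G, J

Level 0: K
Level 1: I, N
Level 2: B, D, E, H, L, M
Level 3: A, C, F, G, J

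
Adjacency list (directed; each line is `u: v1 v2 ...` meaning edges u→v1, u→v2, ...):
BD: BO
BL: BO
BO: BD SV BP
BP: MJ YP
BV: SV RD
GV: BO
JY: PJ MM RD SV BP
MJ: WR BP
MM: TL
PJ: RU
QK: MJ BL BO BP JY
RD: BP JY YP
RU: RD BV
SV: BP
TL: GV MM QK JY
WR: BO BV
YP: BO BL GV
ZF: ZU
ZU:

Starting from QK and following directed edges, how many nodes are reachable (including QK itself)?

17

BFS from QK visits: QK, MJ, JY, BP, BO, BL, WR, SV, RD, PJ, MM, YP, BD, BV, RU, TL, GV
Reachable nodes: 17 of 19 total.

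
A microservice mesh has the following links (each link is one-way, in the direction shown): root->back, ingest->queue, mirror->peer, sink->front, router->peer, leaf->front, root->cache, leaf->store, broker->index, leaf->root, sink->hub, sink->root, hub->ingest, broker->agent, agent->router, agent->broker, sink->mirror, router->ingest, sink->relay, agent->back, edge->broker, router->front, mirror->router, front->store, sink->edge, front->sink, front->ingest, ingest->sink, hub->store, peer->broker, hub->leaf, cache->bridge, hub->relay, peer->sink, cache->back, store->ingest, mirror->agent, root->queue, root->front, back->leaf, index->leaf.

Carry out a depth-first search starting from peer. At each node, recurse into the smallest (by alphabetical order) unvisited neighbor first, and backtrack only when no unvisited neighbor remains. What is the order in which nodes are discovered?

Visit peer
peer → broker
broker → agent
agent → back
back → leaf
leaf → front
front → ingest
ingest → queue
ingest → sink
sink → edge
sink → hub
hub → relay
hub → store
sink → mirror
mirror → router
sink → root
root → cache
cache → bridge
broker → index

peer -> broker -> agent -> back -> leaf -> front -> ingest -> queue -> sink -> edge -> hub -> relay -> store -> mirror -> router -> root -> cache -> bridge -> index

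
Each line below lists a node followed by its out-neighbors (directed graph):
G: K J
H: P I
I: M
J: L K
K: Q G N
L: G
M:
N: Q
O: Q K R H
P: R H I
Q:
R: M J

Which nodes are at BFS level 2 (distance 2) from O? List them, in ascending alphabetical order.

G, I, J, M, N, P

Level 0: O
Level 1: H, K, Q, R
Level 2: G, I, J, M, N, P
Level 3: L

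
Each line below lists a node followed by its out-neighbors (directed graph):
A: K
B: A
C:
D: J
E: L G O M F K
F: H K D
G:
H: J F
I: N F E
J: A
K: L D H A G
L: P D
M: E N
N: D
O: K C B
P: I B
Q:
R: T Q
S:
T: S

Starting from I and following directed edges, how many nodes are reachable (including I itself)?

16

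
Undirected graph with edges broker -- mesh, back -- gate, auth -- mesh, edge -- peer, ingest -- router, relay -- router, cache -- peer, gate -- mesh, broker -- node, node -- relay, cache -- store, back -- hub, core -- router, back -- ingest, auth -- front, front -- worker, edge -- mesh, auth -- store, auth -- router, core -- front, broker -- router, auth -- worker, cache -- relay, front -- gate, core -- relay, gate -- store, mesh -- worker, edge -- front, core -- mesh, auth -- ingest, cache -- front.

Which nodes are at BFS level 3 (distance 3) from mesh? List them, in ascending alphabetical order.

cache, hub

Level 0: mesh
Level 1: auth, broker, core, edge, gate, worker
Level 2: back, front, ingest, node, peer, relay, router, store
Level 3: cache, hub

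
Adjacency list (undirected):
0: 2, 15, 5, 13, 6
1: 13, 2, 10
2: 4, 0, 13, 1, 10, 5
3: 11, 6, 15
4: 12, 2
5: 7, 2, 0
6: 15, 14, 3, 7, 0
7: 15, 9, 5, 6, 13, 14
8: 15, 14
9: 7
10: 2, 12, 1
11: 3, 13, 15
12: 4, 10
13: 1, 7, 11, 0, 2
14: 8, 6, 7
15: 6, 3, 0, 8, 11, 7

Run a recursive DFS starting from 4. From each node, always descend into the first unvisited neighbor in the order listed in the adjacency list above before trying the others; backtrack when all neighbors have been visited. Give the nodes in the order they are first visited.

4 -> 12 -> 10 -> 2 -> 0 -> 15 -> 6 -> 14 -> 8 -> 7 -> 9 -> 5 -> 13 -> 1 -> 11 -> 3

Visit 4
4 → 12
12 → 10
10 → 2
2 → 0
0 → 15
15 → 6
6 → 14
14 → 8
14 → 7
7 → 9
7 → 5
7 → 13
13 → 1
13 → 11
11 → 3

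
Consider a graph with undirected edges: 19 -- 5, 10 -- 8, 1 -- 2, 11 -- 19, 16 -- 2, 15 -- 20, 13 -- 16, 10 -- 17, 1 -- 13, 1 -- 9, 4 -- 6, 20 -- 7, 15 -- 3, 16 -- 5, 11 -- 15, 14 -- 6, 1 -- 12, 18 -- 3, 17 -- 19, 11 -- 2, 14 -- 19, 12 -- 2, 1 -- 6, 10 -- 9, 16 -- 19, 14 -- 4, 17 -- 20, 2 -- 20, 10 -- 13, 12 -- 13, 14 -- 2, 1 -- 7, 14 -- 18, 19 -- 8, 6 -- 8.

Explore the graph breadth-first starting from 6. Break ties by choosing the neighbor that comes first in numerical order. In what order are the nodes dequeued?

Visit 6; enqueue 1, 4, 8, 14 → queue [1, 4, 8, 14]
Visit 1; enqueue 2, 7, 9, 12, 13 → queue [4, 8, 14, 2, 7, 9, 12, 13]
Visit 4 → queue [8, 14, 2, 7, 9, 12, 13]
Visit 8; enqueue 10, 19 → queue [14, 2, 7, 9, 12, 13, 10, 19]
Visit 14; enqueue 18 → queue [2, 7, 9, 12, 13, 10, 19, 18]
Visit 2; enqueue 11, 16, 20 → queue [7, 9, 12, 13, 10, 19, 18, 11, 16, 20]
Visit 7 → queue [9, 12, 13, 10, 19, 18, 11, 16, 20]
Visit 9 → queue [12, 13, 10, 19, 18, 11, 16, 20]
Visit 12 → queue [13, 10, 19, 18, 11, 16, 20]
Visit 13 → queue [10, 19, 18, 11, 16, 20]
Visit 10; enqueue 17 → queue [19, 18, 11, 16, 20, 17]
Visit 19; enqueue 5 → queue [18, 11, 16, 20, 17, 5]
Visit 18; enqueue 3 → queue [11, 16, 20, 17, 5, 3]
Visit 11; enqueue 15 → queue [16, 20, 17, 5, 3, 15]
Visit 16 → queue [20, 17, 5, 3, 15]
Visit 20 → queue [17, 5, 3, 15]
Visit 17 → queue [5, 3, 15]
Visit 5 → queue [3, 15]
Visit 3 → queue [15]
Visit 15 → queue []

6, 1, 4, 8, 14, 2, 7, 9, 12, 13, 10, 19, 18, 11, 16, 20, 17, 5, 3, 15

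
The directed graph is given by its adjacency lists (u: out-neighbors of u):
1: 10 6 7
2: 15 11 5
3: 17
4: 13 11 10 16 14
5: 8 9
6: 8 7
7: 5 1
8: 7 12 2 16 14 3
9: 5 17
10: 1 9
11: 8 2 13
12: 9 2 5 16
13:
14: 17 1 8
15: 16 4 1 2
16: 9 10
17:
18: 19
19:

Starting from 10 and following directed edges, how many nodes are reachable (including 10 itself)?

BFS from 10 visits: 10, 1, 9, 6, 7, 5, 17, 8, 2, 3, 12, 14, 16, 11, 15, 13, 4
Reachable nodes: 17 of 19 total.

17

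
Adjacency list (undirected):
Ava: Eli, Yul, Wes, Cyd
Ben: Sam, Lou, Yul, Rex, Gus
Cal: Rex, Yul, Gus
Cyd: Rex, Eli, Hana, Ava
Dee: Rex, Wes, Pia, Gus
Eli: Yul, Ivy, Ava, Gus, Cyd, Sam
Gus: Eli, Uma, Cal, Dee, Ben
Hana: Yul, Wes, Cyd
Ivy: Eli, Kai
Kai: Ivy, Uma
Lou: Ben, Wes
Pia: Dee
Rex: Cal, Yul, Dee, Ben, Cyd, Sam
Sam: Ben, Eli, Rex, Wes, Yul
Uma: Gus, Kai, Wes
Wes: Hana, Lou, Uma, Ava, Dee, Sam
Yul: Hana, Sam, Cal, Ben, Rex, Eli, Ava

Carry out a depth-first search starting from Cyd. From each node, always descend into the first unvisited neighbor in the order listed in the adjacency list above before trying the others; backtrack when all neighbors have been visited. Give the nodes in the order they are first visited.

Visit Cyd
Cyd → Rex
Rex → Cal
Cal → Yul
Yul → Hana
Hana → Wes
Wes → Lou
Lou → Ben
Ben → Sam
Sam → Eli
Eli → Ivy
Ivy → Kai
Kai → Uma
Uma → Gus
Gus → Dee
Dee → Pia
Eli → Ava

Cyd → Rex → Cal → Yul → Hana → Wes → Lou → Ben → Sam → Eli → Ivy → Kai → Uma → Gus → Dee → Pia → Ava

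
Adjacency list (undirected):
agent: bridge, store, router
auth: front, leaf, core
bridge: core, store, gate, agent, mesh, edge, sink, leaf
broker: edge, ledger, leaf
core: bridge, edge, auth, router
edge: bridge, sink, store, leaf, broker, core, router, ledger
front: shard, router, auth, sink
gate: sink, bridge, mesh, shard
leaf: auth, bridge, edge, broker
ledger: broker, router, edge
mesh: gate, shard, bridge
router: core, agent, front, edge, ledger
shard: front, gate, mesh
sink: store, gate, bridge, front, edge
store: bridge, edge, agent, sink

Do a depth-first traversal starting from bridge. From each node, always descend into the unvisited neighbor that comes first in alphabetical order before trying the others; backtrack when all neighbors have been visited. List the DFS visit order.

bridge, agent, router, core, auth, front, shard, gate, mesh, sink, edge, broker, leaf, ledger, store

Visit bridge
bridge → agent
agent → router
router → core
core → auth
auth → front
front → shard
shard → gate
gate → mesh
gate → sink
sink → edge
edge → broker
broker → leaf
broker → ledger
edge → store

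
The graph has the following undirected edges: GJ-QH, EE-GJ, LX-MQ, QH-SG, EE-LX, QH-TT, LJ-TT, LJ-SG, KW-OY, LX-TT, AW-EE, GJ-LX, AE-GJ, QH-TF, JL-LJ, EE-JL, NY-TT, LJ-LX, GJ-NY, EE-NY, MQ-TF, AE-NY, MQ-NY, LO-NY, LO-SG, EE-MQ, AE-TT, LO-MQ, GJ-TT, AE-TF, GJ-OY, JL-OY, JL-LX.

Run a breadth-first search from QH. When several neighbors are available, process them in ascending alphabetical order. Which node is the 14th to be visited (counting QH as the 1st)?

AW

Visit QH; enqueue GJ, SG, TF, TT → queue [GJ, SG, TF, TT]
Visit GJ; enqueue AE, EE, LX, NY, OY → queue [SG, TF, TT, AE, EE, LX, NY, OY]
Visit SG; enqueue LJ, LO → queue [TF, TT, AE, EE, LX, NY, OY, LJ, LO]
Visit TF; enqueue MQ → queue [TT, AE, EE, LX, NY, OY, LJ, LO, MQ]
Visit TT → queue [AE, EE, LX, NY, OY, LJ, LO, MQ]
Visit AE → queue [EE, LX, NY, OY, LJ, LO, MQ]
Visit EE; enqueue AW, JL → queue [LX, NY, OY, LJ, LO, MQ, AW, JL]
Visit LX → queue [NY, OY, LJ, LO, MQ, AW, JL]
Visit NY → queue [OY, LJ, LO, MQ, AW, JL]
Visit OY; enqueue KW → queue [LJ, LO, MQ, AW, JL, KW]
Visit LJ → queue [LO, MQ, AW, JL, KW]
Visit LO → queue [MQ, AW, JL, KW]
Visit MQ → queue [AW, JL, KW]
Visit AW → queue [JL, KW]
Visit JL → queue [KW]
Visit KW → queue []

Visit order: QH, GJ, SG, TF, TT, AE, EE, LX, NY, OY, LJ, LO, MQ, AW, JL, KW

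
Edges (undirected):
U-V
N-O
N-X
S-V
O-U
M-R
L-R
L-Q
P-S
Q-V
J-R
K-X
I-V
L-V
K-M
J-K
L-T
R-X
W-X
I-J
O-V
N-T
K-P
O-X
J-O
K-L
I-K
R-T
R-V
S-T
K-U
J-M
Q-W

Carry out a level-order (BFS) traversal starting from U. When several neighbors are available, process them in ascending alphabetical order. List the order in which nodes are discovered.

Visit U; enqueue K, O, V → queue [K, O, V]
Visit K; enqueue I, J, L, M, P, X → queue [O, V, I, J, L, M, P, X]
Visit O; enqueue N → queue [V, I, J, L, M, P, X, N]
Visit V; enqueue Q, R, S → queue [I, J, L, M, P, X, N, Q, R, S]
Visit I → queue [J, L, M, P, X, N, Q, R, S]
Visit J → queue [L, M, P, X, N, Q, R, S]
Visit L; enqueue T → queue [M, P, X, N, Q, R, S, T]
Visit M → queue [P, X, N, Q, R, S, T]
Visit P → queue [X, N, Q, R, S, T]
Visit X; enqueue W → queue [N, Q, R, S, T, W]
Visit N → queue [Q, R, S, T, W]
Visit Q → queue [R, S, T, W]
Visit R → queue [S, T, W]
Visit S → queue [T, W]
Visit T → queue [W]
Visit W → queue []

U, K, O, V, I, J, L, M, P, X, N, Q, R, S, T, W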